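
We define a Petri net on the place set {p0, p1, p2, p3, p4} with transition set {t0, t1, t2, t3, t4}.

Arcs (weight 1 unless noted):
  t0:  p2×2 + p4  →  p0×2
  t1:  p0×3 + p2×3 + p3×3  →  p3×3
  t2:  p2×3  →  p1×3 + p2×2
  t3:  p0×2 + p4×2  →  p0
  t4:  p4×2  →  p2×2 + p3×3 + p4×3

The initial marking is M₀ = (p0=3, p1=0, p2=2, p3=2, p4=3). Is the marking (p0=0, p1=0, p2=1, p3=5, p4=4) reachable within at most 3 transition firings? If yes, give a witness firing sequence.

step 1: fire t4:  (p0=3, p1=0, p2=2, p3=2, p4=3) → (p0=3, p1=0, p2=4, p3=5, p4=4)
step 2: fire t1:  (p0=3, p1=0, p2=4, p3=5, p4=4) → (p0=0, p1=0, p2=1, p3=5, p4=4)

YES — reachable via ⟨t4, t1⟩ (2 firings)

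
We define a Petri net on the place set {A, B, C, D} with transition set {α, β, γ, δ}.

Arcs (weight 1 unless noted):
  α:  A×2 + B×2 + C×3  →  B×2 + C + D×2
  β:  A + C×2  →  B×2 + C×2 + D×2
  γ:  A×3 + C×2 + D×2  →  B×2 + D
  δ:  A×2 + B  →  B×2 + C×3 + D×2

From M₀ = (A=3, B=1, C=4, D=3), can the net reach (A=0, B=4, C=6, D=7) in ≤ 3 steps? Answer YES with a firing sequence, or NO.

depth 0: 1 marking
depth 1: 4 markings reached so far
depth 2: 7 markings reached so far
depth 3: 8 markings reached so far
target is not among the 8 markings reachable within 3 steps

NO — not reachable within 3 firings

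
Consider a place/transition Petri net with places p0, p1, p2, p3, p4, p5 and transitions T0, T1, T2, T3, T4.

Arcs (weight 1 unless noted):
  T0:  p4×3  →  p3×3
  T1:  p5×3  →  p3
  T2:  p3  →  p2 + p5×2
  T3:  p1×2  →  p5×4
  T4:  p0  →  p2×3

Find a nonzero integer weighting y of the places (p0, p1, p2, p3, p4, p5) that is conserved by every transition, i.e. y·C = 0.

y = (p0:3, p1:2, p2:1, p3:3, p4:3, p5:1)

Incidence matrix C (rows=places, cols=transitions):
       T0   T1   T2   T3   T4
   p0   0    0    0    0   -1
   p1   0    0    0   -2    0
   p2   0    0    1    0    3
   p3   3    1   -1    0    0
   p4  -3    0    0    0    0
   p5   0   -3    2    4    0

Candidate y = [3, 2, 1, 3, 3, 1]; check y·C column-wise:
  col T0: 3·0 + 2·0 + 1·0 + 3·3 + 3·-3 + 1·0 = 0
  col T1: 3·0 + 2·0 + 1·0 + 3·1 + 3·0 + 1·-3 = 0
  col T2: 3·0 + 2·0 + 1·1 + 3·-1 + 3·0 + 1·2 = 0
  col T3: 3·0 + 2·-2 + 1·0 + 3·0 + 3·0 + 1·4 = 0
  col T4: 3·-1 + 2·0 + 1·3 + 3·0 + 3·0 + 1·0 = 0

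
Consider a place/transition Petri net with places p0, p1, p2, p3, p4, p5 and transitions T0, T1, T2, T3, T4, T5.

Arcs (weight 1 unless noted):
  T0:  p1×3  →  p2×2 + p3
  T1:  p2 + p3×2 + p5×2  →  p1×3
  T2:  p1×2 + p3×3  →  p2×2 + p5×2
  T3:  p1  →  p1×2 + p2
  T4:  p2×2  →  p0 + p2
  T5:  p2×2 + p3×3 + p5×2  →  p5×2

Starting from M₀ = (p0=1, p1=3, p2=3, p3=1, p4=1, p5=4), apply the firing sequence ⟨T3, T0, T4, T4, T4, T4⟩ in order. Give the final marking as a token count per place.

(p0=5, p1=1, p2=2, p3=2, p4=1, p5=4)

step 1: fire T3:  (p0=1, p1=3, p2=3, p3=1, p4=1, p5=4) → (p0=1, p1=4, p2=4, p3=1, p4=1, p5=4)
step 2: fire T0:  (p0=1, p1=4, p2=4, p3=1, p4=1, p5=4) → (p0=1, p1=1, p2=6, p3=2, p4=1, p5=4)
step 3: fire T4:  (p0=1, p1=1, p2=6, p3=2, p4=1, p5=4) → (p0=2, p1=1, p2=5, p3=2, p4=1, p5=4)
step 4: fire T4:  (p0=2, p1=1, p2=5, p3=2, p4=1, p5=4) → (p0=3, p1=1, p2=4, p3=2, p4=1, p5=4)
step 5: fire T4:  (p0=3, p1=1, p2=4, p3=2, p4=1, p5=4) → (p0=4, p1=1, p2=3, p3=2, p4=1, p5=4)
step 6: fire T4:  (p0=4, p1=1, p2=3, p3=2, p4=1, p5=4) → (p0=5, p1=1, p2=2, p3=2, p4=1, p5=4)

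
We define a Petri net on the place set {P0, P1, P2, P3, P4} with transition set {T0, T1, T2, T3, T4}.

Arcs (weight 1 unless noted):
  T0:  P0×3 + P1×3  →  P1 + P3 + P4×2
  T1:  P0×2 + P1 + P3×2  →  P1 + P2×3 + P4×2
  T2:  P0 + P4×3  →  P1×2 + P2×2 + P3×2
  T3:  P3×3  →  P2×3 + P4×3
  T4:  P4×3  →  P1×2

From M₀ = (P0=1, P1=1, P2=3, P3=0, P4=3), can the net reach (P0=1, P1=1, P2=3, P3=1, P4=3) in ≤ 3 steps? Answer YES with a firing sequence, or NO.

NO — not reachable within 3 firings

depth 0: 1 marking
depth 1: 3 markings reached so far
depth 2: 3 markings reached so far
(frontier empty at depth 2; search complete)
target is not among the 3 markings reachable within 3 steps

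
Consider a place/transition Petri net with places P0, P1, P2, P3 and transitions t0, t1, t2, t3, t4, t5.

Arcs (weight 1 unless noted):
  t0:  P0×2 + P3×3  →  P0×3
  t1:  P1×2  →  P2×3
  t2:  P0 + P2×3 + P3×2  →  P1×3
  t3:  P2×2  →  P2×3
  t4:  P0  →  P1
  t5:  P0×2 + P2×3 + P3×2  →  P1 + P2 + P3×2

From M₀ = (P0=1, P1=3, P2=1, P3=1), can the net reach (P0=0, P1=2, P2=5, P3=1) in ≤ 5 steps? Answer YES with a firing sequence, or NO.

YES — reachable via ⟨t1, t3, t4⟩ (3 firings)

step 1: fire t1:  (P0=1, P1=3, P2=1, P3=1) → (P0=1, P1=1, P2=4, P3=1)
step 2: fire t3:  (P0=1, P1=1, P2=4, P3=1) → (P0=1, P1=1, P2=5, P3=1)
step 3: fire t4:  (P0=1, P1=1, P2=5, P3=1) → (P0=0, P1=2, P2=5, P3=1)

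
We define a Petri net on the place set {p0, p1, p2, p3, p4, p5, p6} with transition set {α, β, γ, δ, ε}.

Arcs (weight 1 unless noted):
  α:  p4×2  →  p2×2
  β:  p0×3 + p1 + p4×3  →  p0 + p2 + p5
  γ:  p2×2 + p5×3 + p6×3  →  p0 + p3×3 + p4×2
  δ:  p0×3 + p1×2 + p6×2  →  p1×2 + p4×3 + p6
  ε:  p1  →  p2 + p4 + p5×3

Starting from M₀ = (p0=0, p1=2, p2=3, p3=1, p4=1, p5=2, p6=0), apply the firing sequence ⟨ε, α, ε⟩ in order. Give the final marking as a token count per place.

step 1: fire ε:  (p0=0, p1=2, p2=3, p3=1, p4=1, p5=2, p6=0) → (p0=0, p1=1, p2=4, p3=1, p4=2, p5=5, p6=0)
step 2: fire α:  (p0=0, p1=1, p2=4, p3=1, p4=2, p5=5, p6=0) → (p0=0, p1=1, p2=6, p3=1, p4=0, p5=5, p6=0)
step 3: fire ε:  (p0=0, p1=1, p2=6, p3=1, p4=0, p5=5, p6=0) → (p0=0, p1=0, p2=7, p3=1, p4=1, p5=8, p6=0)

(p0=0, p1=0, p2=7, p3=1, p4=1, p5=8, p6=0)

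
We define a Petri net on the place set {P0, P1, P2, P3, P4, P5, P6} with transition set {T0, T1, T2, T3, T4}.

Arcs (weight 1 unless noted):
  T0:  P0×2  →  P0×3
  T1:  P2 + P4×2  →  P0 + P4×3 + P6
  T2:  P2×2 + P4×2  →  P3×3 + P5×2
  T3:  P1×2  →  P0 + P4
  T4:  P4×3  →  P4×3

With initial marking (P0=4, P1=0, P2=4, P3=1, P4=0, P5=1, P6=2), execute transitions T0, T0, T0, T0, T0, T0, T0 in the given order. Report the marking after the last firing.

step 1: fire T0:  (P0=4, P1=0, P2=4, P3=1, P4=0, P5=1, P6=2) → (P0=5, P1=0, P2=4, P3=1, P4=0, P5=1, P6=2)
step 2: fire T0:  (P0=5, P1=0, P2=4, P3=1, P4=0, P5=1, P6=2) → (P0=6, P1=0, P2=4, P3=1, P4=0, P5=1, P6=2)
step 3: fire T0:  (P0=6, P1=0, P2=4, P3=1, P4=0, P5=1, P6=2) → (P0=7, P1=0, P2=4, P3=1, P4=0, P5=1, P6=2)
step 4: fire T0:  (P0=7, P1=0, P2=4, P3=1, P4=0, P5=1, P6=2) → (P0=8, P1=0, P2=4, P3=1, P4=0, P5=1, P6=2)
step 5: fire T0:  (P0=8, P1=0, P2=4, P3=1, P4=0, P5=1, P6=2) → (P0=9, P1=0, P2=4, P3=1, P4=0, P5=1, P6=2)
step 6: fire T0:  (P0=9, P1=0, P2=4, P3=1, P4=0, P5=1, P6=2) → (P0=10, P1=0, P2=4, P3=1, P4=0, P5=1, P6=2)
step 7: fire T0:  (P0=10, P1=0, P2=4, P3=1, P4=0, P5=1, P6=2) → (P0=11, P1=0, P2=4, P3=1, P4=0, P5=1, P6=2)

(P0=11, P1=0, P2=4, P3=1, P4=0, P5=1, P6=2)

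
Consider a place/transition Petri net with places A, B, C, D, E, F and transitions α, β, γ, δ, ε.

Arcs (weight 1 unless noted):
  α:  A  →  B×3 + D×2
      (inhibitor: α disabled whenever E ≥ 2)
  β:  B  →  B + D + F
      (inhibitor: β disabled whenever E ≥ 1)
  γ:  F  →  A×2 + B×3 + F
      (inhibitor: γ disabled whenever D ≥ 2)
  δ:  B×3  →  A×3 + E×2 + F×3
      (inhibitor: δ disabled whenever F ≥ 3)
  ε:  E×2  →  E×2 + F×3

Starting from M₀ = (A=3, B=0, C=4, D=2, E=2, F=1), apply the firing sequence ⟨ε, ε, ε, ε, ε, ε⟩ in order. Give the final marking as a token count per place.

(A=3, B=0, C=4, D=2, E=2, F=19)

step 1: fire ε:  (A=3, B=0, C=4, D=2, E=2, F=1) → (A=3, B=0, C=4, D=2, E=2, F=4)
step 2: fire ε:  (A=3, B=0, C=4, D=2, E=2, F=4) → (A=3, B=0, C=4, D=2, E=2, F=7)
step 3: fire ε:  (A=3, B=0, C=4, D=2, E=2, F=7) → (A=3, B=0, C=4, D=2, E=2, F=10)
step 4: fire ε:  (A=3, B=0, C=4, D=2, E=2, F=10) → (A=3, B=0, C=4, D=2, E=2, F=13)
step 5: fire ε:  (A=3, B=0, C=4, D=2, E=2, F=13) → (A=3, B=0, C=4, D=2, E=2, F=16)
step 6: fire ε:  (A=3, B=0, C=4, D=2, E=2, F=16) → (A=3, B=0, C=4, D=2, E=2, F=19)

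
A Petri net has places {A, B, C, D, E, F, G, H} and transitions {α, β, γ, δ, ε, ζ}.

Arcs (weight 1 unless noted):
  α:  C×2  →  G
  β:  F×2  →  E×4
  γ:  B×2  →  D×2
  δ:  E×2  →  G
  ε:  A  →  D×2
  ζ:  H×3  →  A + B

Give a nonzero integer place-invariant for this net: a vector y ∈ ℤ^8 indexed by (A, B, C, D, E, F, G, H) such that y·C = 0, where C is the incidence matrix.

Incidence matrix C (rows=places, cols=transitions):
        α    β    γ    δ    ε    ζ
    A   0    0    0    0   -1    1
    B   0    0   -2    0    0    1
    C  -2    0    0    0    0    0
    D   0    0    2    0    2    0
    E   0    4    0   -2    0    0
    F   0   -2    0    0    0    0
    G   1    0    0    1    0    0
    H   0    0    0    0    0   -3

Candidate y = [0, 0, 1, 0, 1, 2, 2, 0]; check y·C column-wise:
  col α: 1·-2 + 1·0 + 2·0 + 2·1 = 0
  col β: 1·0 + 1·4 + 2·-2 + 2·0 = 0
  col γ: 0·-2 + 1·0 + 0·2 + 1·0 + 2·0 + 2·0 = 0
  col δ: 1·0 + 1·-2 + 2·0 + 2·1 = 0
  col ε: 0·-1 + 1·0 + 0·2 + 1·0 + 2·0 + 2·0 = 0
  col ζ: 0·1 + 0·1 + 1·0 + 1·0 + 2·0 + 2·0 + 0·-3 = 0

y = (A:0, B:0, C:1, D:0, E:1, F:2, G:2, H:0)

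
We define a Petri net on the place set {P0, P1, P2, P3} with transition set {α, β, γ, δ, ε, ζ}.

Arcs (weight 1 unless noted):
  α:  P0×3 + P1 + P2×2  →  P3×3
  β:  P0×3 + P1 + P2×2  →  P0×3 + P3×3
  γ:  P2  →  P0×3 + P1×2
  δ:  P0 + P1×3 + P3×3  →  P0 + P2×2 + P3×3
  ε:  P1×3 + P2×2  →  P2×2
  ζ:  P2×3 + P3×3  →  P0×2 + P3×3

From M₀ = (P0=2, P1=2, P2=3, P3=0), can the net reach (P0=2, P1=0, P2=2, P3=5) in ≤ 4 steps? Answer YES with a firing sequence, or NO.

NO — not reachable within 4 firings

depth 0: 1 marking
depth 1: 2 markings reached so far
depth 2: 6 markings reached so far
depth 3: 12 markings reached so far
depth 4: 15 markings reached so far
target is not among the 15 markings reachable within 4 steps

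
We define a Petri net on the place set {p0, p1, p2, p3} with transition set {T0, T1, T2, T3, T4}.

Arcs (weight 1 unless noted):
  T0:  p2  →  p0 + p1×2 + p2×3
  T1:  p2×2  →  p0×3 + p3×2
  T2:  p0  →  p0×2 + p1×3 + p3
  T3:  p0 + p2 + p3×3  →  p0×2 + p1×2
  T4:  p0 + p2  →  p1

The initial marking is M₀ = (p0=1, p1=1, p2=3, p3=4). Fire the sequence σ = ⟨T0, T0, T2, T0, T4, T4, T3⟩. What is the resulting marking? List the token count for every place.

step 1: fire T0:  (p0=1, p1=1, p2=3, p3=4) → (p0=2, p1=3, p2=5, p3=4)
step 2: fire T0:  (p0=2, p1=3, p2=5, p3=4) → (p0=3, p1=5, p2=7, p3=4)
step 3: fire T2:  (p0=3, p1=5, p2=7, p3=4) → (p0=4, p1=8, p2=7, p3=5)
step 4: fire T0:  (p0=4, p1=8, p2=7, p3=5) → (p0=5, p1=10, p2=9, p3=5)
step 5: fire T4:  (p0=5, p1=10, p2=9, p3=5) → (p0=4, p1=11, p2=8, p3=5)
step 6: fire T4:  (p0=4, p1=11, p2=8, p3=5) → (p0=3, p1=12, p2=7, p3=5)
step 7: fire T3:  (p0=3, p1=12, p2=7, p3=5) → (p0=4, p1=14, p2=6, p3=2)

(p0=4, p1=14, p2=6, p3=2)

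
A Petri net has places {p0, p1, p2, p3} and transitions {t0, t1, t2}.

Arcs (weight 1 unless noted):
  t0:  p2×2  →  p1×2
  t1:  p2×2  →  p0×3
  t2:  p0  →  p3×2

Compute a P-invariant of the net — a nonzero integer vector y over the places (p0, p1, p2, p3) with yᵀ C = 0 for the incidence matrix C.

y = (p0:2, p1:3, p2:3, p3:1)

Incidence matrix C (rows=places, cols=transitions):
       t0   t1   t2
   p0   0    3   -1
   p1   2    0    0
   p2  -2   -2    0
   p3   0    0    2

Candidate y = [2, 3, 3, 1]; check y·C column-wise:
  col t0: 2·0 + 3·2 + 3·-2 + 1·0 = 0
  col t1: 2·3 + 3·0 + 3·-2 + 1·0 = 0
  col t2: 2·-1 + 3·0 + 3·0 + 1·2 = 0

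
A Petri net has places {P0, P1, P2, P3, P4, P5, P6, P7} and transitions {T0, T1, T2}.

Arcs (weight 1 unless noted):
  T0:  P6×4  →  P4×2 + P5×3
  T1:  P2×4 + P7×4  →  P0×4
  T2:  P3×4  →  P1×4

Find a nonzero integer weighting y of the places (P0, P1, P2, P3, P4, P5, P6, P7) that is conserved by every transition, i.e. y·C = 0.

Incidence matrix C (rows=places, cols=transitions):
       T0   T1   T2
   P0   0    4    0
   P1   0    0    4
   P2   0   -4    0
   P3   0    0   -4
   P4   2    0    0
   P5   3    0    0
   P6  -4    0    0
   P7   0   -4    0

Candidate y = [1, 0, 1, 0, 0, 0, 0, 0]; check y·C column-wise:
  col T0: 1·0 + 1·0 + 0·2 + 0·3 + 0·-4 = 0
  col T1: 1·4 + 1·-4 + 0·-4 = 0
  col T2: 1·0 + 0·4 + 1·0 + 0·-4 = 0

y = (P0:1, P1:0, P2:1, P3:0, P4:0, P5:0, P6:0, P7:0)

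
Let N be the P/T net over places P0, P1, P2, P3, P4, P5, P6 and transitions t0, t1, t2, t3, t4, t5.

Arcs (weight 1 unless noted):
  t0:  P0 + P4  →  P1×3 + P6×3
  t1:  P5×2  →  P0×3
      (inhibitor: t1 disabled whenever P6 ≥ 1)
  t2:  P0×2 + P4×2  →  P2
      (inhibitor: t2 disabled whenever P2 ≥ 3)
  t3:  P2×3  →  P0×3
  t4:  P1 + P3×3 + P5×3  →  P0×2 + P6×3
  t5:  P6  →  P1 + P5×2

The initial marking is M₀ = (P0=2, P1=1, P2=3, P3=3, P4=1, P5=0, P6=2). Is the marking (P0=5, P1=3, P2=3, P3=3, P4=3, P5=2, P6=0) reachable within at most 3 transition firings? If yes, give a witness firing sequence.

NO — not reachable within 3 firings

depth 0: 1 marking
depth 1: 4 markings reached so far
depth 2: 8 markings reached so far
depth 3: 13 markings reached so far
target is not among the 13 markings reachable within 3 steps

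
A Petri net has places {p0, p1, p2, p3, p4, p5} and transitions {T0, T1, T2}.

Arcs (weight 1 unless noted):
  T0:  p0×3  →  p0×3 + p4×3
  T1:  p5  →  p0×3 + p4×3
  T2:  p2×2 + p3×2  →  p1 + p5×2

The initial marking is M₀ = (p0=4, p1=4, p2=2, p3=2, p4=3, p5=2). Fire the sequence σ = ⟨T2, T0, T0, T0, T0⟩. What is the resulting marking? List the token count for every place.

(p0=4, p1=5, p2=0, p3=0, p4=15, p5=4)

step 1: fire T2:  (p0=4, p1=4, p2=2, p3=2, p4=3, p5=2) → (p0=4, p1=5, p2=0, p3=0, p4=3, p5=4)
step 2: fire T0:  (p0=4, p1=5, p2=0, p3=0, p4=3, p5=4) → (p0=4, p1=5, p2=0, p3=0, p4=6, p5=4)
step 3: fire T0:  (p0=4, p1=5, p2=0, p3=0, p4=6, p5=4) → (p0=4, p1=5, p2=0, p3=0, p4=9, p5=4)
step 4: fire T0:  (p0=4, p1=5, p2=0, p3=0, p4=9, p5=4) → (p0=4, p1=5, p2=0, p3=0, p4=12, p5=4)
step 5: fire T0:  (p0=4, p1=5, p2=0, p3=0, p4=12, p5=4) → (p0=4, p1=5, p2=0, p3=0, p4=15, p5=4)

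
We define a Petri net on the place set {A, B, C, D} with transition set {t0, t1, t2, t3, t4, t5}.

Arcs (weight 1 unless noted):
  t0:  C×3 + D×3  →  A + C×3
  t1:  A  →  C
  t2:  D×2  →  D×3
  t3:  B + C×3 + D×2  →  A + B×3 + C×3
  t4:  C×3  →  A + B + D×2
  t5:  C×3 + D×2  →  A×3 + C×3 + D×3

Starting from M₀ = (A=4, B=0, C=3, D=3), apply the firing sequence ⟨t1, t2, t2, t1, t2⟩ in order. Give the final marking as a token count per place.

step 1: fire t1:  (A=4, B=0, C=3, D=3) → (A=3, B=0, C=4, D=3)
step 2: fire t2:  (A=3, B=0, C=4, D=3) → (A=3, B=0, C=4, D=4)
step 3: fire t2:  (A=3, B=0, C=4, D=4) → (A=3, B=0, C=4, D=5)
step 4: fire t1:  (A=3, B=0, C=4, D=5) → (A=2, B=0, C=5, D=5)
step 5: fire t2:  (A=2, B=0, C=5, D=5) → (A=2, B=0, C=5, D=6)

(A=2, B=0, C=5, D=6)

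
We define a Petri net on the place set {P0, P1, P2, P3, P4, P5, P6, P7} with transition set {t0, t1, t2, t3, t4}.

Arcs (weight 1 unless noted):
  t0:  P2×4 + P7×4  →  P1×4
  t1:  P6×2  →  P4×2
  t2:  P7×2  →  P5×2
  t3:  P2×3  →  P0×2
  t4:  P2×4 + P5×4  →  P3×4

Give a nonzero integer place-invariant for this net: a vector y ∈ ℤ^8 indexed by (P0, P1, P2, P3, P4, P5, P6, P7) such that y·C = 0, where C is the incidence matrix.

Incidence matrix C (rows=places, cols=transitions):
       t0   t1   t2   t3   t4
   P0   0    0    0    2    0
   P1   4    0    0    0    0
   P2  -4    0    0   -3   -4
   P3   0    0    0    0    4
   P4   0    2    0    0    0
   P5   0    0    2    0   -4
   P6   0   -2    0    0    0
   P7  -4    0   -2    0    0

Candidate y = [3, 2, 2, 2, 0, 0, 0, 0]; check y·C column-wise:
  col t0: 3·0 + 2·4 + 2·-4 + 2·0 + 0·-4 = 0
  col t1: 3·0 + 2·0 + 2·0 + 2·0 + 0·2 + 0·-2 = 0
  col t2: 3·0 + 2·0 + 2·0 + 2·0 + 0·2 + 0·-2 = 0
  col t3: 3·2 + 2·0 + 2·-3 + 2·0 = 0
  col t4: 3·0 + 2·0 + 2·-4 + 2·4 + 0·-4 = 0

y = (P0:3, P1:2, P2:2, P3:2, P4:0, P5:0, P6:0, P7:0)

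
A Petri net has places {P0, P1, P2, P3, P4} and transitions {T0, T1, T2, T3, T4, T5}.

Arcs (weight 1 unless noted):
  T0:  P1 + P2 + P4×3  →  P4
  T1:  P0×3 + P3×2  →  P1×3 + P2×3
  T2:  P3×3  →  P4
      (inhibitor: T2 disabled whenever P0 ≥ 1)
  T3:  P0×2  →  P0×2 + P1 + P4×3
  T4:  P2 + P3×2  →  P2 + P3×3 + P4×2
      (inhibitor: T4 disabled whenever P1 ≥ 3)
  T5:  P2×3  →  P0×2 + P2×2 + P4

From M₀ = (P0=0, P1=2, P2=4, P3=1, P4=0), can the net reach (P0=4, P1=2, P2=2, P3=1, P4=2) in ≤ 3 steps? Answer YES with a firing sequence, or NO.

step 1: fire T5:  (P0=0, P1=2, P2=4, P3=1, P4=0) → (P0=2, P1=2, P2=3, P3=1, P4=1)
step 2: fire T5:  (P0=2, P1=2, P2=3, P3=1, P4=1) → (P0=4, P1=2, P2=2, P3=1, P4=2)

YES — reachable via ⟨T5, T5⟩ (2 firings)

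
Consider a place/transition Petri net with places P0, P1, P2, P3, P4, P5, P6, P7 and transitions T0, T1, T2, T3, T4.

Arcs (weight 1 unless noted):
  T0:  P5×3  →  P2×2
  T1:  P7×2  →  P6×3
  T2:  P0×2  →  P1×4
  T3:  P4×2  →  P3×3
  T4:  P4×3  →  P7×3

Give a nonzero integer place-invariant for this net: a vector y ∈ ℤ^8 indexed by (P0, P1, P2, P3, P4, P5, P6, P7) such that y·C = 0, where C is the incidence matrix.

Incidence matrix C (rows=places, cols=transitions):
       T0   T1   T2   T3   T4
   P0   0    0   -2    0    0
   P1   0    0    4    0    0
   P2   2    0    0    0    0
   P3   0    0    0    3    0
   P4   0    0    0   -2   -3
   P5  -3    0    0    0    0
   P6   0    3    0    0    0
   P7   0   -2    0    0    3

Candidate y = [2, 1, 0, 0, 0, 0, 0, 0]; check y·C column-wise:
  col T0: 2·0 + 1·0 + 0·2 + 0·-3 = 0
  col T1: 2·0 + 1·0 + 0·3 + 0·-2 = 0
  col T2: 2·-2 + 1·4 = 0
  col T3: 2·0 + 1·0 + 0·3 + 0·-2 = 0
  col T4: 2·0 + 1·0 + 0·-3 + 0·3 = 0

y = (P0:2, P1:1, P2:0, P3:0, P4:0, P5:0, P6:0, P7:0)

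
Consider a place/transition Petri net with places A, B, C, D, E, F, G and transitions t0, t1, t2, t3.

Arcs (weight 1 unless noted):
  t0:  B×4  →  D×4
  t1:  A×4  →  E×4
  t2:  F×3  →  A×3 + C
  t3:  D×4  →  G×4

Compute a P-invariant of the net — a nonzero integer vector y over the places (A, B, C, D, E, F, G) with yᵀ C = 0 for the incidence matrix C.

Incidence matrix C (rows=places, cols=transitions):
       t0   t1   t2   t3
    A   0   -4    3    0
    B  -4    0    0    0
    C   0    0    1    0
    D   4    0    0   -4
    E   0    4    0    0
    F   0    0   -3    0
    G   0    0    0    4

Candidate y = [1, 0, -3, 0, 1, 0, 0]; check y·C column-wise:
  col t0: 1·0 + 0·-4 + -3·0 + 0·4 + 1·0 = 0
  col t1: 1·-4 + -3·0 + 1·4 = 0
  col t2: 1·3 + -3·1 + 1·0 + 0·-3 = 0
  col t3: 1·0 + -3·0 + 0·-4 + 1·0 + 0·4 = 0

y = (A:1, B:0, C:-3, D:0, E:1, F:0, G:0)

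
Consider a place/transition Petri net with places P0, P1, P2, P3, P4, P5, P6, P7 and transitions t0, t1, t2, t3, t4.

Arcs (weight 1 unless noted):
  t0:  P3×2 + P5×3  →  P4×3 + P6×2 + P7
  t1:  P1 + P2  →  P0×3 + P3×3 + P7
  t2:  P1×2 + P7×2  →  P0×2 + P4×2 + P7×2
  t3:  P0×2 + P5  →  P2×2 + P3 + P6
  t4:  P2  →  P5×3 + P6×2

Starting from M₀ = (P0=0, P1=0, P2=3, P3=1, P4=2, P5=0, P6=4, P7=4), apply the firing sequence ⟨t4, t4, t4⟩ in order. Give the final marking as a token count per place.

(P0=0, P1=0, P2=0, P3=1, P4=2, P5=9, P6=10, P7=4)

step 1: fire t4:  (P0=0, P1=0, P2=3, P3=1, P4=2, P5=0, P6=4, P7=4) → (P0=0, P1=0, P2=2, P3=1, P4=2, P5=3, P6=6, P7=4)
step 2: fire t4:  (P0=0, P1=0, P2=2, P3=1, P4=2, P5=3, P6=6, P7=4) → (P0=0, P1=0, P2=1, P3=1, P4=2, P5=6, P6=8, P7=4)
step 3: fire t4:  (P0=0, P1=0, P2=1, P3=1, P4=2, P5=6, P6=8, P7=4) → (P0=0, P1=0, P2=0, P3=1, P4=2, P5=9, P6=10, P7=4)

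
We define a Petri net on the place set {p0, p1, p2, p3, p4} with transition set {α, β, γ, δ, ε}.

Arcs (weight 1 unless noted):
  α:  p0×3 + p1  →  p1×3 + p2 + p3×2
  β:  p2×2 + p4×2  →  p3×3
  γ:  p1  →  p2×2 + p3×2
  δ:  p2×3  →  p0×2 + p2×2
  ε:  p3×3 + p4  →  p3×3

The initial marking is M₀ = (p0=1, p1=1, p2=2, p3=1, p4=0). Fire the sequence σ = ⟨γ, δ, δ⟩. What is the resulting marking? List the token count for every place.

step 1: fire γ:  (p0=1, p1=1, p2=2, p3=1, p4=0) → (p0=1, p1=0, p2=4, p3=3, p4=0)
step 2: fire δ:  (p0=1, p1=0, p2=4, p3=3, p4=0) → (p0=3, p1=0, p2=3, p3=3, p4=0)
step 3: fire δ:  (p0=3, p1=0, p2=3, p3=3, p4=0) → (p0=5, p1=0, p2=2, p3=3, p4=0)

(p0=5, p1=0, p2=2, p3=3, p4=0)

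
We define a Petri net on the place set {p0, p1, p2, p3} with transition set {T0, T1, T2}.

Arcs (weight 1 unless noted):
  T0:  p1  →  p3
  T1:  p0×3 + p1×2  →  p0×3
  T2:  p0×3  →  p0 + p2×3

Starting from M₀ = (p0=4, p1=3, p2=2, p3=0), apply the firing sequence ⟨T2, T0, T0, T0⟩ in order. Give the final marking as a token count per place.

step 1: fire T2:  (p0=4, p1=3, p2=2, p3=0) → (p0=2, p1=3, p2=5, p3=0)
step 2: fire T0:  (p0=2, p1=3, p2=5, p3=0) → (p0=2, p1=2, p2=5, p3=1)
step 3: fire T0:  (p0=2, p1=2, p2=5, p3=1) → (p0=2, p1=1, p2=5, p3=2)
step 4: fire T0:  (p0=2, p1=1, p2=5, p3=2) → (p0=2, p1=0, p2=5, p3=3)

(p0=2, p1=0, p2=5, p3=3)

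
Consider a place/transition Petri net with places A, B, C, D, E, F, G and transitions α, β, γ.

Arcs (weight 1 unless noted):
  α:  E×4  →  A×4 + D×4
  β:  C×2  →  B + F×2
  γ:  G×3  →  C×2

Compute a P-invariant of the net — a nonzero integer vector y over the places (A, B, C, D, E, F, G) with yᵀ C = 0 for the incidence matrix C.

y = (A:1, B:0, C:0, D:-1, E:0, F:0, G:0)

Incidence matrix C (rows=places, cols=transitions):
        α    β    γ
    A   4    0    0
    B   0    1    0
    C   0   -2    2
    D   4    0    0
    E  -4    0    0
    F   0    2    0
    G   0    0   -3

Candidate y = [1, 0, 0, -1, 0, 0, 0]; check y·C column-wise:
  col α: 1·4 + -1·4 + 0·-4 = 0
  col β: 1·0 + 0·1 + 0·-2 + -1·0 + 0·2 = 0
  col γ: 1·0 + 0·2 + -1·0 + 0·-3 = 0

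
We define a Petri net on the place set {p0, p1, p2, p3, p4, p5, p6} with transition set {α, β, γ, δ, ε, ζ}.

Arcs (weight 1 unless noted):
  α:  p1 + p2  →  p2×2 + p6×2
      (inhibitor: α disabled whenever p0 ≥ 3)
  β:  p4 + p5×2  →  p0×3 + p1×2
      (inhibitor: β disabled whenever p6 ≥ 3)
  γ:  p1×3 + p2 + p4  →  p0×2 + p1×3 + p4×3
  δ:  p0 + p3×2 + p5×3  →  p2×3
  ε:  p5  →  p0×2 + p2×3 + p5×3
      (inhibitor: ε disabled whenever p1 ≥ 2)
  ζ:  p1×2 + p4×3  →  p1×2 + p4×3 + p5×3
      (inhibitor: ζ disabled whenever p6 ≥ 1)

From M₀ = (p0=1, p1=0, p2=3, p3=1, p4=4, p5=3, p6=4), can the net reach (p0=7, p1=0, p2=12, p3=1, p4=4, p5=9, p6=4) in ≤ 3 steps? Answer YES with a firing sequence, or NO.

YES — reachable via ⟨ε, ε, ε⟩ (3 firings)

step 1: fire ε:  (p0=1, p1=0, p2=3, p3=1, p4=4, p5=3, p6=4) → (p0=3, p1=0, p2=6, p3=1, p4=4, p5=5, p6=4)
step 2: fire ε:  (p0=3, p1=0, p2=6, p3=1, p4=4, p5=5, p6=4) → (p0=5, p1=0, p2=9, p3=1, p4=4, p5=7, p6=4)
step 3: fire ε:  (p0=5, p1=0, p2=9, p3=1, p4=4, p5=7, p6=4) → (p0=7, p1=0, p2=12, p3=1, p4=4, p5=9, p6=4)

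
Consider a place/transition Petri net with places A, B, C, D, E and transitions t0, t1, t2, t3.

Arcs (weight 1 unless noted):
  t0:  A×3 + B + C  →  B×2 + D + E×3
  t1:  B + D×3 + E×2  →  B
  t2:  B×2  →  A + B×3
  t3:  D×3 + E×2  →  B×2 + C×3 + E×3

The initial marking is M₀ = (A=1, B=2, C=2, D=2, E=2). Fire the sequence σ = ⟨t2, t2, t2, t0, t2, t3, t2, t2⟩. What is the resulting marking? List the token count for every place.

(A=4, B=11, C=4, D=0, E=6)

step 1: fire t2:  (A=1, B=2, C=2, D=2, E=2) → (A=2, B=3, C=2, D=2, E=2)
step 2: fire t2:  (A=2, B=3, C=2, D=2, E=2) → (A=3, B=4, C=2, D=2, E=2)
step 3: fire t2:  (A=3, B=4, C=2, D=2, E=2) → (A=4, B=5, C=2, D=2, E=2)
step 4: fire t0:  (A=4, B=5, C=2, D=2, E=2) → (A=1, B=6, C=1, D=3, E=5)
step 5: fire t2:  (A=1, B=6, C=1, D=3, E=5) → (A=2, B=7, C=1, D=3, E=5)
step 6: fire t3:  (A=2, B=7, C=1, D=3, E=5) → (A=2, B=9, C=4, D=0, E=6)
step 7: fire t2:  (A=2, B=9, C=4, D=0, E=6) → (A=3, B=10, C=4, D=0, E=6)
step 8: fire t2:  (A=3, B=10, C=4, D=0, E=6) → (A=4, B=11, C=4, D=0, E=6)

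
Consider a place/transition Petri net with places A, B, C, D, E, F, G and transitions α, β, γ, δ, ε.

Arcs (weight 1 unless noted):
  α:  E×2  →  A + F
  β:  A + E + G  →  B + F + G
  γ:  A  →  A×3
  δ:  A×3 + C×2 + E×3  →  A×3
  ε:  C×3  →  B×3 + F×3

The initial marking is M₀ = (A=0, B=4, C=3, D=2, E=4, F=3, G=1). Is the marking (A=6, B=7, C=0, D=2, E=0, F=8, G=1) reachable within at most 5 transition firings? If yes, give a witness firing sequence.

YES — reachable via ⟨α, α, γ, γ, ε⟩ (5 firings)

step 1: fire α:  (A=0, B=4, C=3, D=2, E=4, F=3, G=1) → (A=1, B=4, C=3, D=2, E=2, F=4, G=1)
step 2: fire α:  (A=1, B=4, C=3, D=2, E=2, F=4, G=1) → (A=2, B=4, C=3, D=2, E=0, F=5, G=1)
step 3: fire γ:  (A=2, B=4, C=3, D=2, E=0, F=5, G=1) → (A=4, B=4, C=3, D=2, E=0, F=5, G=1)
step 4: fire γ:  (A=4, B=4, C=3, D=2, E=0, F=5, G=1) → (A=6, B=4, C=3, D=2, E=0, F=5, G=1)
step 5: fire ε:  (A=6, B=4, C=3, D=2, E=0, F=5, G=1) → (A=6, B=7, C=0, D=2, E=0, F=8, G=1)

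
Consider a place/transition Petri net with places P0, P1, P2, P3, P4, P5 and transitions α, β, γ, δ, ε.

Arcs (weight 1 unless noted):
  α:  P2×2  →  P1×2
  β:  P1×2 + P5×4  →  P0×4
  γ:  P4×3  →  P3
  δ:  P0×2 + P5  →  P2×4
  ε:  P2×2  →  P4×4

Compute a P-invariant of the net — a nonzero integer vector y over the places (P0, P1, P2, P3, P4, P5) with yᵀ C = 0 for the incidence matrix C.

Incidence matrix C (rows=places, cols=transitions):
        α    β    γ    δ    ε
   P0   0    4    0   -2    0
   P1   2   -2    0    0    0
   P2  -2    0    0    4   -2
   P3   0    0    1    0    0
   P4   0    0   -3    0    4
   P5   0   -4    0   -1    0

Candidate y = [3, 2, 2, 3, 1, 2]; check y·C column-wise:
  col α: 3·0 + 2·2 + 2·-2 + 3·0 + 1·0 + 2·0 = 0
  col β: 3·4 + 2·-2 + 2·0 + 3·0 + 1·0 + 2·-4 = 0
  col γ: 3·0 + 2·0 + 2·0 + 3·1 + 1·-3 + 2·0 = 0
  col δ: 3·-2 + 2·0 + 2·4 + 3·0 + 1·0 + 2·-1 = 0
  col ε: 3·0 + 2·0 + 2·-2 + 3·0 + 1·4 + 2·0 = 0

y = (P0:3, P1:2, P2:2, P3:3, P4:1, P5:2)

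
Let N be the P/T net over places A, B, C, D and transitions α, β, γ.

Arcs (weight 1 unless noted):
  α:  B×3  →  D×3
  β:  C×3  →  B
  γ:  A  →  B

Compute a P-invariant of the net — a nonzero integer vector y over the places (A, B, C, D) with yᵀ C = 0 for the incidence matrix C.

y = (A:3, B:3, C:1, D:3)

Incidence matrix C (rows=places, cols=transitions):
        α    β    γ
    A   0    0   -1
    B  -3    1    1
    C   0   -3    0
    D   3    0    0

Candidate y = [3, 3, 1, 3]; check y·C column-wise:
  col α: 3·0 + 3·-3 + 1·0 + 3·3 = 0
  col β: 3·0 + 3·1 + 1·-3 + 3·0 = 0
  col γ: 3·-1 + 3·1 + 1·0 + 3·0 = 0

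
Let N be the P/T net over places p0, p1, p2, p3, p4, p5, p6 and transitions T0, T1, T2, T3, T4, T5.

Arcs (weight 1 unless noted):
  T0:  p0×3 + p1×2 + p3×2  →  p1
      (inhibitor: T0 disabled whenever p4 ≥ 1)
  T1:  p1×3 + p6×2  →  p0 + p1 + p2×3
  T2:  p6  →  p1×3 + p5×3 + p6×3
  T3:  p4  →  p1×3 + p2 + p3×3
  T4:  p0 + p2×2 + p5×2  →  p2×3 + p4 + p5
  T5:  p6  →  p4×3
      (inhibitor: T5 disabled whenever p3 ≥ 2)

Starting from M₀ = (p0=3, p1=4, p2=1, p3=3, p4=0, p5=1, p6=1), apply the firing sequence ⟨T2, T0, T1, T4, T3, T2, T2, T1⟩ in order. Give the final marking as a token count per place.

step 1: fire T2:  (p0=3, p1=4, p2=1, p3=3, p4=0, p5=1, p6=1) → (p0=3, p1=7, p2=1, p3=3, p4=0, p5=4, p6=3)
step 2: fire T0:  (p0=3, p1=7, p2=1, p3=3, p4=0, p5=4, p6=3) → (p0=0, p1=6, p2=1, p3=1, p4=0, p5=4, p6=3)
step 3: fire T1:  (p0=0, p1=6, p2=1, p3=1, p4=0, p5=4, p6=3) → (p0=1, p1=4, p2=4, p3=1, p4=0, p5=4, p6=1)
step 4: fire T4:  (p0=1, p1=4, p2=4, p3=1, p4=0, p5=4, p6=1) → (p0=0, p1=4, p2=5, p3=1, p4=1, p5=3, p6=1)
step 5: fire T3:  (p0=0, p1=4, p2=5, p3=1, p4=1, p5=3, p6=1) → (p0=0, p1=7, p2=6, p3=4, p4=0, p5=3, p6=1)
step 6: fire T2:  (p0=0, p1=7, p2=6, p3=4, p4=0, p5=3, p6=1) → (p0=0, p1=10, p2=6, p3=4, p4=0, p5=6, p6=3)
step 7: fire T2:  (p0=0, p1=10, p2=6, p3=4, p4=0, p5=6, p6=3) → (p0=0, p1=13, p2=6, p3=4, p4=0, p5=9, p6=5)
step 8: fire T1:  (p0=0, p1=13, p2=6, p3=4, p4=0, p5=9, p6=5) → (p0=1, p1=11, p2=9, p3=4, p4=0, p5=9, p6=3)

(p0=1, p1=11, p2=9, p3=4, p4=0, p5=9, p6=3)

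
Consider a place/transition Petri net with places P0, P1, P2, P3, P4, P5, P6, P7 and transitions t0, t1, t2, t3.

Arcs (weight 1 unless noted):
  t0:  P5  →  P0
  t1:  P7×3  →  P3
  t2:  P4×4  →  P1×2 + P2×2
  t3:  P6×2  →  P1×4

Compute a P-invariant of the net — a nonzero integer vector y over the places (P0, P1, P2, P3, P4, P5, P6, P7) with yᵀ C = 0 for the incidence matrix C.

y = (P0:0, P1:0, P2:2, P3:0, P4:1, P5:0, P6:0, P7:0)

Incidence matrix C (rows=places, cols=transitions):
       t0   t1   t2   t3
   P0   1    0    0    0
   P1   0    0    2    4
   P2   0    0    2    0
   P3   0    1    0    0
   P4   0    0   -4    0
   P5  -1    0    0    0
   P6   0    0    0   -2
   P7   0   -3    0    0

Candidate y = [0, 0, 2, 0, 1, 0, 0, 0]; check y·C column-wise:
  col t0: 0·1 + 2·0 + 1·0 + 0·-1 = 0
  col t1: 2·0 + 0·1 + 1·0 + 0·-3 = 0
  col t2: 0·2 + 2·2 + 1·-4 = 0
  col t3: 0·4 + 2·0 + 1·0 + 0·-2 = 0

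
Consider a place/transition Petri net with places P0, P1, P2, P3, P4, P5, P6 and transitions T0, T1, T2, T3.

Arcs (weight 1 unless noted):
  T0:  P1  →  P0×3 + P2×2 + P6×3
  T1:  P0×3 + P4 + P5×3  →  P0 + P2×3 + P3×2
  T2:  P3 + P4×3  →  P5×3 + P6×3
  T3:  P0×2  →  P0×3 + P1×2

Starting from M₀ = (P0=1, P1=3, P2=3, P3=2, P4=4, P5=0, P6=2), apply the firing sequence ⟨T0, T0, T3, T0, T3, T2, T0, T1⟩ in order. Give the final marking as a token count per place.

(P0=13, P1=3, P2=14, P3=3, P4=0, P5=0, P6=17)

step 1: fire T0:  (P0=1, P1=3, P2=3, P3=2, P4=4, P5=0, P6=2) → (P0=4, P1=2, P2=5, P3=2, P4=4, P5=0, P6=5)
step 2: fire T0:  (P0=4, P1=2, P2=5, P3=2, P4=4, P5=0, P6=5) → (P0=7, P1=1, P2=7, P3=2, P4=4, P5=0, P6=8)
step 3: fire T3:  (P0=7, P1=1, P2=7, P3=2, P4=4, P5=0, P6=8) → (P0=8, P1=3, P2=7, P3=2, P4=4, P5=0, P6=8)
step 4: fire T0:  (P0=8, P1=3, P2=7, P3=2, P4=4, P5=0, P6=8) → (P0=11, P1=2, P2=9, P3=2, P4=4, P5=0, P6=11)
step 5: fire T3:  (P0=11, P1=2, P2=9, P3=2, P4=4, P5=0, P6=11) → (P0=12, P1=4, P2=9, P3=2, P4=4, P5=0, P6=11)
step 6: fire T2:  (P0=12, P1=4, P2=9, P3=2, P4=4, P5=0, P6=11) → (P0=12, P1=4, P2=9, P3=1, P4=1, P5=3, P6=14)
step 7: fire T0:  (P0=12, P1=4, P2=9, P3=1, P4=1, P5=3, P6=14) → (P0=15, P1=3, P2=11, P3=1, P4=1, P5=3, P6=17)
step 8: fire T1:  (P0=15, P1=3, P2=11, P3=1, P4=1, P5=3, P6=17) → (P0=13, P1=3, P2=14, P3=3, P4=0, P5=0, P6=17)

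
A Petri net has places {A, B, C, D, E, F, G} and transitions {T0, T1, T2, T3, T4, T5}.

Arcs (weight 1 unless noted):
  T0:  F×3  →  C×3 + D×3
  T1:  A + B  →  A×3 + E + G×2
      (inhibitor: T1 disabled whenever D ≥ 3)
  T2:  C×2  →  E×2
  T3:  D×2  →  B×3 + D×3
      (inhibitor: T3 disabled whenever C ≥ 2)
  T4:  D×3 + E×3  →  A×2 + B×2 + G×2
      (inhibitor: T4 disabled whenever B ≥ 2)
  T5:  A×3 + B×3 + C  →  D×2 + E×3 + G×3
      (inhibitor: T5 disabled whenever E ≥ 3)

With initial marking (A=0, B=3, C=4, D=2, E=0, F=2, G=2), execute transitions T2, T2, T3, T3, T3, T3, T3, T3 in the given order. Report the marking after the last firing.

step 1: fire T2:  (A=0, B=3, C=4, D=2, E=0, F=2, G=2) → (A=0, B=3, C=2, D=2, E=2, F=2, G=2)
step 2: fire T2:  (A=0, B=3, C=2, D=2, E=2, F=2, G=2) → (A=0, B=3, C=0, D=2, E=4, F=2, G=2)
step 3: fire T3:  (A=0, B=3, C=0, D=2, E=4, F=2, G=2) → (A=0, B=6, C=0, D=3, E=4, F=2, G=2)
step 4: fire T3:  (A=0, B=6, C=0, D=3, E=4, F=2, G=2) → (A=0, B=9, C=0, D=4, E=4, F=2, G=2)
step 5: fire T3:  (A=0, B=9, C=0, D=4, E=4, F=2, G=2) → (A=0, B=12, C=0, D=5, E=4, F=2, G=2)
step 6: fire T3:  (A=0, B=12, C=0, D=5, E=4, F=2, G=2) → (A=0, B=15, C=0, D=6, E=4, F=2, G=2)
step 7: fire T3:  (A=0, B=15, C=0, D=6, E=4, F=2, G=2) → (A=0, B=18, C=0, D=7, E=4, F=2, G=2)
step 8: fire T3:  (A=0, B=18, C=0, D=7, E=4, F=2, G=2) → (A=0, B=21, C=0, D=8, E=4, F=2, G=2)

(A=0, B=21, C=0, D=8, E=4, F=2, G=2)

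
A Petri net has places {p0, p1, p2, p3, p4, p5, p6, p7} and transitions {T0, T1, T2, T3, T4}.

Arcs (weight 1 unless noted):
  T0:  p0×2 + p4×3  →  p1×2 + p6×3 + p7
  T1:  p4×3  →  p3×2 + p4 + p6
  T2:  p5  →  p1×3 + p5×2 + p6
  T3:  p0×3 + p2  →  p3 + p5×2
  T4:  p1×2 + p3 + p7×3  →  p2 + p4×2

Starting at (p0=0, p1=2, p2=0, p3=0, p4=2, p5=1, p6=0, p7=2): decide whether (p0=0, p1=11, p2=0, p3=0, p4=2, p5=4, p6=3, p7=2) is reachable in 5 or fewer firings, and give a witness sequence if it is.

step 1: fire T2:  (p0=0, p1=2, p2=0, p3=0, p4=2, p5=1, p6=0, p7=2) → (p0=0, p1=5, p2=0, p3=0, p4=2, p5=2, p6=1, p7=2)
step 2: fire T2:  (p0=0, p1=5, p2=0, p3=0, p4=2, p5=2, p6=1, p7=2) → (p0=0, p1=8, p2=0, p3=0, p4=2, p5=3, p6=2, p7=2)
step 3: fire T2:  (p0=0, p1=8, p2=0, p3=0, p4=2, p5=3, p6=2, p7=2) → (p0=0, p1=11, p2=0, p3=0, p4=2, p5=4, p6=3, p7=2)

YES — reachable via ⟨T2, T2, T2⟩ (3 firings)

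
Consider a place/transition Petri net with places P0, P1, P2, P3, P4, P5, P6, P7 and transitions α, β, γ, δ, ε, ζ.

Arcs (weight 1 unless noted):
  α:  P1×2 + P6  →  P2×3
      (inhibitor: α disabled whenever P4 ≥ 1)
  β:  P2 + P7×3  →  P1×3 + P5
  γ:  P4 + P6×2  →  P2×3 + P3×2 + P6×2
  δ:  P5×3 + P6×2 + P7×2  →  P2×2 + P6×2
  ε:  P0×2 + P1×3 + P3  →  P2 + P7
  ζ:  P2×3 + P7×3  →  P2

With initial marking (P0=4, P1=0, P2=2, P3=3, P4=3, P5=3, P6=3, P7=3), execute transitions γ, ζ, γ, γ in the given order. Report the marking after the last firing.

step 1: fire γ:  (P0=4, P1=0, P2=2, P3=3, P4=3, P5=3, P6=3, P7=3) → (P0=4, P1=0, P2=5, P3=5, P4=2, P5=3, P6=3, P7=3)
step 2: fire ζ:  (P0=4, P1=0, P2=5, P3=5, P4=2, P5=3, P6=3, P7=3) → (P0=4, P1=0, P2=3, P3=5, P4=2, P5=3, P6=3, P7=0)
step 3: fire γ:  (P0=4, P1=0, P2=3, P3=5, P4=2, P5=3, P6=3, P7=0) → (P0=4, P1=0, P2=6, P3=7, P4=1, P5=3, P6=3, P7=0)
step 4: fire γ:  (P0=4, P1=0, P2=6, P3=7, P4=1, P5=3, P6=3, P7=0) → (P0=4, P1=0, P2=9, P3=9, P4=0, P5=3, P6=3, P7=0)

(P0=4, P1=0, P2=9, P3=9, P4=0, P5=3, P6=3, P7=0)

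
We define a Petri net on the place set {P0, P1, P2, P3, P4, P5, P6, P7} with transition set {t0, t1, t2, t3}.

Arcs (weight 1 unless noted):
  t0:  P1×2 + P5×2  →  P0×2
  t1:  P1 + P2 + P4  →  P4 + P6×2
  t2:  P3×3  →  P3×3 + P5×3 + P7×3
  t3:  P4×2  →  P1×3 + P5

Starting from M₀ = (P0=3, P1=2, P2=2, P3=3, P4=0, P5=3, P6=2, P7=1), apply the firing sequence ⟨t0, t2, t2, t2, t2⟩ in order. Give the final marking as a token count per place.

(P0=5, P1=0, P2=2, P3=3, P4=0, P5=13, P6=2, P7=13)

step 1: fire t0:  (P0=3, P1=2, P2=2, P3=3, P4=0, P5=3, P6=2, P7=1) → (P0=5, P1=0, P2=2, P3=3, P4=0, P5=1, P6=2, P7=1)
step 2: fire t2:  (P0=5, P1=0, P2=2, P3=3, P4=0, P5=1, P6=2, P7=1) → (P0=5, P1=0, P2=2, P3=3, P4=0, P5=4, P6=2, P7=4)
step 3: fire t2:  (P0=5, P1=0, P2=2, P3=3, P4=0, P5=4, P6=2, P7=4) → (P0=5, P1=0, P2=2, P3=3, P4=0, P5=7, P6=2, P7=7)
step 4: fire t2:  (P0=5, P1=0, P2=2, P3=3, P4=0, P5=7, P6=2, P7=7) → (P0=5, P1=0, P2=2, P3=3, P4=0, P5=10, P6=2, P7=10)
step 5: fire t2:  (P0=5, P1=0, P2=2, P3=3, P4=0, P5=10, P6=2, P7=10) → (P0=5, P1=0, P2=2, P3=3, P4=0, P5=13, P6=2, P7=13)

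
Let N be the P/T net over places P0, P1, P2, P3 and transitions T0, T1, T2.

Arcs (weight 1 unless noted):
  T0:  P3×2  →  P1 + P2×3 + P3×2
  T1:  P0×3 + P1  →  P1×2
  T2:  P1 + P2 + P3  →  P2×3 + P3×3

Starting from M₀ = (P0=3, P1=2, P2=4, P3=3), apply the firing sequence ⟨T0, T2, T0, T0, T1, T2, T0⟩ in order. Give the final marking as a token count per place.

step 1: fire T0:  (P0=3, P1=2, P2=4, P3=3) → (P0=3, P1=3, P2=7, P3=3)
step 2: fire T2:  (P0=3, P1=3, P2=7, P3=3) → (P0=3, P1=2, P2=9, P3=5)
step 3: fire T0:  (P0=3, P1=2, P2=9, P3=5) → (P0=3, P1=3, P2=12, P3=5)
step 4: fire T0:  (P0=3, P1=3, P2=12, P3=5) → (P0=3, P1=4, P2=15, P3=5)
step 5: fire T1:  (P0=3, P1=4, P2=15, P3=5) → (P0=0, P1=5, P2=15, P3=5)
step 6: fire T2:  (P0=0, P1=5, P2=15, P3=5) → (P0=0, P1=4, P2=17, P3=7)
step 7: fire T0:  (P0=0, P1=4, P2=17, P3=7) → (P0=0, P1=5, P2=20, P3=7)

(P0=0, P1=5, P2=20, P3=7)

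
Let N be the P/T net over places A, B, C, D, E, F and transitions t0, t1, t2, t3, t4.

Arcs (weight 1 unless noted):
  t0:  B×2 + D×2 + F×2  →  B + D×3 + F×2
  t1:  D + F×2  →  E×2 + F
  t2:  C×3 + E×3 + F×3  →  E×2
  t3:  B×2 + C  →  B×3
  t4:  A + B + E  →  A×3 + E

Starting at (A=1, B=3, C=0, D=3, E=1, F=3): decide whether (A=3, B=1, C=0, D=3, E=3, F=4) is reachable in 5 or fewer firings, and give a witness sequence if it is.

NO — not reachable within 5 firings

depth 0: 1 marking
depth 1: 4 markings reached so far
depth 2: 10 markings reached so far
depth 3: 18 markings reached so far
depth 4: 24 markings reached so far
depth 5: 27 markings reached so far
target is not among the 27 markings reachable within 5 steps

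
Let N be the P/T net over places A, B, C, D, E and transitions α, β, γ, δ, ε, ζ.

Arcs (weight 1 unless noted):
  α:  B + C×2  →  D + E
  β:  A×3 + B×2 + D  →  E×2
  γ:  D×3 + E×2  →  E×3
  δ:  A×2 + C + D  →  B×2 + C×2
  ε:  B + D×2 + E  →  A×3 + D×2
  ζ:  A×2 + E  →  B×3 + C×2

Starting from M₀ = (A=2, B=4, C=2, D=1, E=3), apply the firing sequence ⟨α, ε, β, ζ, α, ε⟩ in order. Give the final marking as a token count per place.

step 1: fire α:  (A=2, B=4, C=2, D=1, E=3) → (A=2, B=3, C=0, D=2, E=4)
step 2: fire ε:  (A=2, B=3, C=0, D=2, E=4) → (A=5, B=2, C=0, D=2, E=3)
step 3: fire β:  (A=5, B=2, C=0, D=2, E=3) → (A=2, B=0, C=0, D=1, E=5)
step 4: fire ζ:  (A=2, B=0, C=0, D=1, E=5) → (A=0, B=3, C=2, D=1, E=4)
step 5: fire α:  (A=0, B=3, C=2, D=1, E=4) → (A=0, B=2, C=0, D=2, E=5)
step 6: fire ε:  (A=0, B=2, C=0, D=2, E=5) → (A=3, B=1, C=0, D=2, E=4)

(A=3, B=1, C=0, D=2, E=4)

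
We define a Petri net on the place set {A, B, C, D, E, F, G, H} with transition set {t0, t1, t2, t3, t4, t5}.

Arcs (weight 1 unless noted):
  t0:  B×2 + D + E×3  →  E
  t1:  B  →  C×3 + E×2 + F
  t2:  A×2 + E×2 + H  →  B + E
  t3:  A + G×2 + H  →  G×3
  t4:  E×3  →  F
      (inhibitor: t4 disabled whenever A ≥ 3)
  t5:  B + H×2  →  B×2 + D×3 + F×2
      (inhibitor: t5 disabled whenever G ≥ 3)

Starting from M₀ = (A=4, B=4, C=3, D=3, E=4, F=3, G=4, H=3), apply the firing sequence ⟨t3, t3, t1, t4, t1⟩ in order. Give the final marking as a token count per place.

(A=2, B=2, C=9, D=3, E=5, F=6, G=6, H=1)

step 1: fire t3:  (A=4, B=4, C=3, D=3, E=4, F=3, G=4, H=3) → (A=3, B=4, C=3, D=3, E=4, F=3, G=5, H=2)
step 2: fire t3:  (A=3, B=4, C=3, D=3, E=4, F=3, G=5, H=2) → (A=2, B=4, C=3, D=3, E=4, F=3, G=6, H=1)
step 3: fire t1:  (A=2, B=4, C=3, D=3, E=4, F=3, G=6, H=1) → (A=2, B=3, C=6, D=3, E=6, F=4, G=6, H=1)
step 4: fire t4:  (A=2, B=3, C=6, D=3, E=6, F=4, G=6, H=1) → (A=2, B=3, C=6, D=3, E=3, F=5, G=6, H=1)
step 5: fire t1:  (A=2, B=3, C=6, D=3, E=3, F=5, G=6, H=1) → (A=2, B=2, C=9, D=3, E=5, F=6, G=6, H=1)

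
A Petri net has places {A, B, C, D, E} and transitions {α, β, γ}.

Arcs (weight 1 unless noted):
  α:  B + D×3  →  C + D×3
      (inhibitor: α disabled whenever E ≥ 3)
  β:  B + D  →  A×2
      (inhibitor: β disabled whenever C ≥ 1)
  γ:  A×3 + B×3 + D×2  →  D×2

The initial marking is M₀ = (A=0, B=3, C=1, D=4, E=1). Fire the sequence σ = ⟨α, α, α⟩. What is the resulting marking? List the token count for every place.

(A=0, B=0, C=4, D=4, E=1)

step 1: fire α:  (A=0, B=3, C=1, D=4, E=1) → (A=0, B=2, C=2, D=4, E=1)
step 2: fire α:  (A=0, B=2, C=2, D=4, E=1) → (A=0, B=1, C=3, D=4, E=1)
step 3: fire α:  (A=0, B=1, C=3, D=4, E=1) → (A=0, B=0, C=4, D=4, E=1)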